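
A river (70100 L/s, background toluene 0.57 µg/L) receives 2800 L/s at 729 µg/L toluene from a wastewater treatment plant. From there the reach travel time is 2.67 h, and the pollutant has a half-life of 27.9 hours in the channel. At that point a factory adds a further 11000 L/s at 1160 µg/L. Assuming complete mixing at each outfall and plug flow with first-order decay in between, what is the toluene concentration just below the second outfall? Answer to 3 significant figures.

175 µg/L

Conservation of mass: C = (70100·0.5700 + 2800·729.0) / 72900 = 2081000/72900 = 28.55 µg/L; combined flow 72900 L/s.
Half-life 27.9 h → k = ln 2 / 27.9 = 0.02484 h⁻¹ = 0.5963 d⁻¹.
After decay, C = 28.55 × e^(−kt) = 28.55 × 0.9358 = 26.72 µg/L.
At the second outfall, C = (72900·26.72 + 11000·1160) / (72900 + 11000) = 175.3 µg/L.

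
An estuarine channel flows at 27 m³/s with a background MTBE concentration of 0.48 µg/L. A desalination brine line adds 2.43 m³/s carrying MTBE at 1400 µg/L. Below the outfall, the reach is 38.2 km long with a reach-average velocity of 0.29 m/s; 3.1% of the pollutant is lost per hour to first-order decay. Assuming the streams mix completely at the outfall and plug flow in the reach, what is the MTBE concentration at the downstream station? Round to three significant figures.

Conservation of mass: C = (27.00·0.4800 + 2.430·1400) / 29.43 = 3415/29.43 = 116.0 µg/L.
Travel time t = 38.2·1000 / 0.29 = 131700 s = 36.59 h.
3.1%/h lost → k = −ln(1 − 0.031) = 0.03149 h⁻¹.
Decay over the reach: 116.0·exp(−kt) = 116.0·0.3159 = 36.66 µg/L.

36.7 µg/L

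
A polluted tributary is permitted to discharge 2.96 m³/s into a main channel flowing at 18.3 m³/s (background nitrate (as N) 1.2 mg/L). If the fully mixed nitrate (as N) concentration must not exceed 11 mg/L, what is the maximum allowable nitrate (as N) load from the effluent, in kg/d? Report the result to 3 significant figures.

Mass balance at the limit: 18.30·1.200 + 2.960·Cₑ = 21.26·11 → Cₑ = 71.59 mg/L.
Load = 2.960 m³/s × 71.59 g/m³ × 86 400 s/d = 18310 kg/d.

18300 kg/d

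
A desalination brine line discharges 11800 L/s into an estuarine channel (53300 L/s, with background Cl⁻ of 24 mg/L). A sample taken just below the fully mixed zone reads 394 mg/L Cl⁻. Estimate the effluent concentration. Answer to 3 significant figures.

2070 mg/L

Mass balance: 53300·24.00 + 11800·Cₑ = 65100·394.0
→ Cₑ = (65100·394.0 − 53300·24.00) / 11800 = 2065 mg/L.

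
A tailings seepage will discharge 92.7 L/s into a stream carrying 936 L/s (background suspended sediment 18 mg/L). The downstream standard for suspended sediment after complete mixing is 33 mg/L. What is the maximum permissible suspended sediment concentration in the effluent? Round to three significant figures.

At the limit, (Qr·Cr + Qe·Cₑ)/(Qr + Qe) = 33:
Cₑ = (1029·33 − 936.0·18.00) / 92.70 = 184.5 mg/L.

184 mg/L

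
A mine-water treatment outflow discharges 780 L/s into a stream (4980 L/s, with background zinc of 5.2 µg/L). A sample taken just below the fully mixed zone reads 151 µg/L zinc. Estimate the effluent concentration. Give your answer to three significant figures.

1080 µg/L

Mass balance: 4980·5.200 + 780.0·Cₑ = 5760·151.0
→ Cₑ = (5760·151.0 − 4980·5.200) / 780.0 = 1082 µg/L.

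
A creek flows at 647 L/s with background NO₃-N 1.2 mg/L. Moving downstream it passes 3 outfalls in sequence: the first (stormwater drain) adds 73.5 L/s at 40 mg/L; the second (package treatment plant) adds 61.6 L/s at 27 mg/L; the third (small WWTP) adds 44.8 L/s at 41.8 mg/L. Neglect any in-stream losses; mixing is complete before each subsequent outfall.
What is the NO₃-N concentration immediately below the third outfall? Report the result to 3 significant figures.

8.77 mg/L

Outfall 1: combined Q = 720.5 L/s; C = (647.0·1.200 + 73.50·40.00)/720.5 = 5.158 mg/L.
Outfall 2: combined Q = 782.1 L/s; C = (720.5·5.158 + 61.60·27.00)/782.1 = 6.878 mg/L.
Outfall 3: combined Q = 826.9 L/s; C = (782.1·6.878 + 44.80·41.80)/826.9 = 8.770 mg/L.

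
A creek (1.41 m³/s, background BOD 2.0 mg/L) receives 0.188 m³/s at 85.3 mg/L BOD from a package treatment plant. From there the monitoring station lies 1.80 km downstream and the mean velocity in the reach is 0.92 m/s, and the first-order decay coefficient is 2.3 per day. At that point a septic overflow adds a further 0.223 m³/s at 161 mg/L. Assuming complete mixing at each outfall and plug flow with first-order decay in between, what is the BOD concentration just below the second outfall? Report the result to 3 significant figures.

29.5 mg/L

Conservation of mass: C = (1.410·2.000 + 0.1880·85.30) / 1.598 = 18.86/1.598 = 11.80 mg/L; combined flow 1.598 m³/s.
Travel time t = 1.80·1000 / 0.92 = 1957 s = 0.5435 h.
First-order decay: C = 11.80·exp(−k·t) = 11.80·0.9492 = 11.20 mg/L.
Second outfall: C = (1.598·11.20 + 0.2230·161.0)/1.821 = 29.55 mg/L.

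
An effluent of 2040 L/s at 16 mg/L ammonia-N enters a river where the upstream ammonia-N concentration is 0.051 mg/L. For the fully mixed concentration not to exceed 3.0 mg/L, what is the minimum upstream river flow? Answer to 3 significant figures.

Set C_mix = 3.0: (Q·0.05100 + 2040·16.00) / (Q + 2040) = 3.0
→ Q = 2040·(16.00 − 3.0)/(3.0 − 0.05100) = 8993 L/s.

8990 L/s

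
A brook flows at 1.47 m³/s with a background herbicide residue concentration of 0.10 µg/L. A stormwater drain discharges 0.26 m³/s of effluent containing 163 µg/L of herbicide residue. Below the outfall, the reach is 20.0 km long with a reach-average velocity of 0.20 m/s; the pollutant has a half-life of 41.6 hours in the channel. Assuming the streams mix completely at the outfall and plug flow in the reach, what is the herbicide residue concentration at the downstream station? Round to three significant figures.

After mixing, C = (1.470·0.1000 + 0.2600·163.0) / 1.730 = 42.53/1.730 = 24.58 µg/L.
Travel time t = 20.0·1000 / 0.20 = 100000 s = 27.78 h.
Half-life 41.6 h → k = ln 2 / 41.6 = 0.01666 h⁻¹ = 0.3999 d⁻¹.
First-order decay: C = 24.58·exp(−k·t) = 24.58·0.6295 = 15.47 µg/L.

15.5 µg/L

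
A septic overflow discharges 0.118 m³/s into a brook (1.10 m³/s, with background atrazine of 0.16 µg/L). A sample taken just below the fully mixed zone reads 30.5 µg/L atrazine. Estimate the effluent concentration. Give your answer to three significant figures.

Mass balance: 1.100·0.1600 + 0.1180·Cₑ = 1.218·30.50
→ Cₑ = (1.218·30.50 − 1.100·0.1600) / 0.1180 = 313.3 µg/L.

313 µg/L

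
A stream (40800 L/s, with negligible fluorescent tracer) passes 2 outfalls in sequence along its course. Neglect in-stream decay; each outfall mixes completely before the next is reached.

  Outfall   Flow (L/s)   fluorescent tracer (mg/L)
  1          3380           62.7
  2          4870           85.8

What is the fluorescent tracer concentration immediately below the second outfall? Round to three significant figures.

Below outfall 1: Q → 44180 L/s, C = (40800·0 + 3380·62.70)/44180 = 4.797 mg/L.
Below outfall 2: Q → 49050 L/s, C = (44180·4.797 + 4870·85.80)/49050 = 12.84 mg/L.

12.8 mg/L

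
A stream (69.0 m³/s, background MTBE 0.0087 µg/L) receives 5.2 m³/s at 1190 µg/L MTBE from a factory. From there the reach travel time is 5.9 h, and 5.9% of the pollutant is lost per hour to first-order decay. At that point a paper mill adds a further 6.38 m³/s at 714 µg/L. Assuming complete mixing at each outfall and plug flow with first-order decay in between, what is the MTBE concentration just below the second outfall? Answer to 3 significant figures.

110 µg/L

Mixed concentration C = ΣQC/ΣQ = (69.00·0.008700 + 5.200·1190) / 74.20 = 6189/74.20 = 83.40 µg/L; combined flow 74.20 m³/s.
5.9%/h lost → k = −ln(1 − 0.059) = 0.06081 h⁻¹.
First-order decay: C = 83.40·exp(−k·t) = 83.40·0.6985 = 58.26 µg/L.
At the second outfall, C = (74.20·58.26 + 6.380·714.0) / (74.20 + 6.380) = 110.2 µg/L.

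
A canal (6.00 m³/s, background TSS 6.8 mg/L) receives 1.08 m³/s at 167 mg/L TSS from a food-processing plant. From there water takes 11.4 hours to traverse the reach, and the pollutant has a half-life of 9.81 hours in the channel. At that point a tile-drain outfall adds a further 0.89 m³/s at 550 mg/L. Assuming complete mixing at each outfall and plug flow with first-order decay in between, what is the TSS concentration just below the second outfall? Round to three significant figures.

73.8 mg/L

Mass balance: C = (6.000·6.800 + 1.080·167.0) / 7.080 = 221.2/7.080 = 31.24 mg/L; combined flow 7.080 m³/s.
Half-life 9.81 h → k = ln 2 / 9.81 = 0.07066 h⁻¹ = 1.696 d⁻¹.
Decay over the reach: 31.24·exp(−kt) = 31.24·0.4469 = 13.96 mg/L.
Second outfall: C = (7.080·13.96 + 0.8900·550.0)/7.970 = 73.82 mg/L.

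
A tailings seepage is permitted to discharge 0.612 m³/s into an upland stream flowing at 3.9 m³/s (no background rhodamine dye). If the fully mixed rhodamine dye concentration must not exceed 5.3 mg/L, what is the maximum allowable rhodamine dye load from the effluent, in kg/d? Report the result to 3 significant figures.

Mass balance at the limit: 3.900·0 + 0.6120·Cₑ = 4.512·5.3 → Cₑ = 39.07 mg/L.
Load = 0.6120 m³/s × 39.07 g/m³ × 86 400 s/d = 2066 kg/d.

2070 kg/d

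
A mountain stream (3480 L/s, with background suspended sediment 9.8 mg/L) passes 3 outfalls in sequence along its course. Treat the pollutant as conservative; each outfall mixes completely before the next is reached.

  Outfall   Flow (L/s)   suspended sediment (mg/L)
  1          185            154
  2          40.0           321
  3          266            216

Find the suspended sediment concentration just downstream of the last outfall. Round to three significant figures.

33.5 mg/L

Outfall 1: combined Q = 3665 L/s; C = (3480·9.800 + 185.0·154.0)/3665 = 17.08 mg/L.
Outfall 2: combined Q = 3705 L/s; C = (3665·17.08 + 40.00·321.0)/3705 = 20.36 mg/L.
Outfall 3: combined Q = 3971 L/s; C = (3705·20.36 + 266.0·216.0)/3971 = 33.47 mg/L.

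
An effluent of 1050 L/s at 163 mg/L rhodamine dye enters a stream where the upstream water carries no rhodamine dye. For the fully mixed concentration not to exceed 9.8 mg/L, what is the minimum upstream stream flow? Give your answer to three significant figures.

Set C_mix = 9.8: (Q·0 + 1050·163.0) / (Q + 1050) = 9.8
→ Q = 1050·(163.0 − 9.8)/(9.8 − 0) = 16410 L/s.

16400 L/s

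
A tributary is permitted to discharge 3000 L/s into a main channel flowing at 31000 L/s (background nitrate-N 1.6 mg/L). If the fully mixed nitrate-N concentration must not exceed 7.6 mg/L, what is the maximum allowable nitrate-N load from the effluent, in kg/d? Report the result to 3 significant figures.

Mass balance at the limit: 31000·1.600 + 3000·Cₑ = 34000·7.6 → Cₑ = 69.60 mg/L.
3000 L/s = 3.000 m³/s. Load = 3.000 m³/s × 69.60 g/m³ × 86 400 s/d = 18040 kg/d.

18000 kg/d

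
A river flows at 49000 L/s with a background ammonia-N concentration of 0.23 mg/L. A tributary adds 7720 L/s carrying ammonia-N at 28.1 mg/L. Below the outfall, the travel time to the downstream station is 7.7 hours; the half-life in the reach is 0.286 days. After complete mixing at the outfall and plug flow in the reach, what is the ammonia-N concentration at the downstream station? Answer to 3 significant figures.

Conservation of mass: C = (49000·0.2300 + 7720·28.10) / 56720 = 228200/56720 = 4.023 mg/L.
Half-life 0.286 d → k = ln 2 / 0.286 = 2.424 d⁻¹.
Decay over the reach: 4.023·exp(−kt) = 4.023·0.4595 = 1.849 mg/L.

1.85 mg/L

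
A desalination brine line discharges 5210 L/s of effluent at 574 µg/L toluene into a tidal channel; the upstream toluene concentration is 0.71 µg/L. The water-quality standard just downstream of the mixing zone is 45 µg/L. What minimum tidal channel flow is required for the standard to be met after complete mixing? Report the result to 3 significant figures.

62200 L/s

Set C_mix = 45: (Q·0.7100 + 5210·574.0) / (Q + 5210) = 45
→ Q = 5210·(574.0 − 45)/(45 − 0.7100) = 62230 L/s.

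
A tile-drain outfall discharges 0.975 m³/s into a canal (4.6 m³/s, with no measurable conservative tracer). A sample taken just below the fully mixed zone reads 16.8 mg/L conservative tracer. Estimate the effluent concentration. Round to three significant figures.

Mass balance: 4.600·0 + 0.9750·Cₑ = 5.575·16.80
→ Cₑ = (5.575·16.80 − 4.600·0) / 0.9750 = 96.06 mg/L.

96.1 mg/L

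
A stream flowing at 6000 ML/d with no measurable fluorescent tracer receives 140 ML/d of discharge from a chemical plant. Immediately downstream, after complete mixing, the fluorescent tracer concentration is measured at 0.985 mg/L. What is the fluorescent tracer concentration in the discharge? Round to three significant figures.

43.2 mg/L

Mass balance: 6000·0 + 140.0·Cₑ = 6140·0.9850
→ Cₑ = (6140·0.9850 − 6000·0) / 140.0 = 43.20 mg/L.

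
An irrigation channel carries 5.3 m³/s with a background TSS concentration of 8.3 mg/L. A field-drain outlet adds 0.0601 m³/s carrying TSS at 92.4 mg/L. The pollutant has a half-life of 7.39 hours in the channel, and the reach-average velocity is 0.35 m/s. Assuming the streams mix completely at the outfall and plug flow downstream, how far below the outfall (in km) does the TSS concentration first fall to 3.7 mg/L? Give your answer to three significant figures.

12.3 km

Conservation of mass: C = (5.300·8.300 + 0.06010·92.40) / 5.360 = 49.54/5.360 = 9.243 mg/L.
Half-life 7.39 h → k = ln 2 / 7.39 = 0.09380 h⁻¹ = 2.251 d⁻¹.
Set 9.243·exp(−k·t) = 3.7 → t = ln(9.243/3.7)/k = 35140 s = 9.761 h.
Distance = v·t = 0.35·35140 = 12300 m = 12.30 km.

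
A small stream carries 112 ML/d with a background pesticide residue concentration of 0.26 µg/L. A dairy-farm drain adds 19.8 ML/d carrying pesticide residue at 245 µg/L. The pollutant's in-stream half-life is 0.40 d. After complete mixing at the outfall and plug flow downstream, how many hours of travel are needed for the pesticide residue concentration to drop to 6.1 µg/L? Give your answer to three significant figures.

25.0 h

Mixed concentration C = ΣQC/ΣQ = (112.0·0.2600 + 19.80·245.0) / 131.8 = 4880/131.8 = 37.03 µg/L.
Half-life 0.40 d → k = ln 2 / 0.40 = 1.733 d⁻¹.
37.03·exp(−k·t) = 6.1 → t = ln(37.03/6.1)/k = 89910 s = 24.98 h.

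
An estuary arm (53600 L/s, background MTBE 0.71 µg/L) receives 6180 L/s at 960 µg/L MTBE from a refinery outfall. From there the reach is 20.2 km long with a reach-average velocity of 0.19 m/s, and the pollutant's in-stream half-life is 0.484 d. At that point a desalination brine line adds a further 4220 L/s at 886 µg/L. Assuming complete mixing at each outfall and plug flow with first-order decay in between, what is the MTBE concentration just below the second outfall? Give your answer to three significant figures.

74.4 µg/L

Flow-weighted average: C = (53600·0.7100 + 6180·960.0) / 59780 = 5971000/59780 = 99.88 µg/L; combined flow 59780 L/s.
Travel time t = 20.2·1000 / 0.19 = 106300 s = 29.53 h.
Half-life 0.484 d → k = ln 2 / 0.484 = 1.432 d⁻¹.
First-order decay: C = 99.88·exp(−k·t) = 99.88·0.1717 = 17.15 µg/L.
At the second outfall, C = (59780·17.15 + 4220·886.0) / (59780 + 4220) = 74.44 µg/L.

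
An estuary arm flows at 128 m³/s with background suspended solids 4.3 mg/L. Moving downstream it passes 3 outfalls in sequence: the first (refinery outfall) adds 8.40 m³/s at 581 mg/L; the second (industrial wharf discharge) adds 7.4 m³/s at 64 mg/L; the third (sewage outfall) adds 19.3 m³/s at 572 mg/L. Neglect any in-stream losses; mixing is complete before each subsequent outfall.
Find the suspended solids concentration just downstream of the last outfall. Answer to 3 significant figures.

Below outfall 1: Q → 136.4 m³/s, C = (128.0·4.300 + 8.400·581.0)/136.4 = 39.82 mg/L.
Below outfall 2: Q → 143.8 m³/s, C = (136.4·39.82 + 7.400·64.00)/143.8 = 41.06 mg/L.
Below outfall 3: Q → 163.1 m³/s, C = (143.8·41.06 + 19.30·572.0)/163.1 = 103.9 mg/L.

104 mg/L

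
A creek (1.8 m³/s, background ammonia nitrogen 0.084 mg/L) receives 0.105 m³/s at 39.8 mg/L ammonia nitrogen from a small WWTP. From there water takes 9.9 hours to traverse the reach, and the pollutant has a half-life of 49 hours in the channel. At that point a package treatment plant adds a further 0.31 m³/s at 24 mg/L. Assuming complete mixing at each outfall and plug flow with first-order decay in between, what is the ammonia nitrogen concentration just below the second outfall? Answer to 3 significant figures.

5.06 mg/L

Conservation of mass: C = (1.800·0.08400 + 0.1050·39.80) / 1.905 = 4.330/1.905 = 2.273 mg/L; combined flow 1.905 m³/s.
Half-life 49 h → k = ln 2 / 49 = 0.01415 h⁻¹ = 0.3395 d⁻¹.
First-order decay: C = 2.273·exp(−k·t) = 2.273·0.8693 = 1.976 mg/L.
At the second outfall, C = (1.905·1.976 + 0.3100·24.00) / (1.905 + 0.3100) = 5.058 mg/L.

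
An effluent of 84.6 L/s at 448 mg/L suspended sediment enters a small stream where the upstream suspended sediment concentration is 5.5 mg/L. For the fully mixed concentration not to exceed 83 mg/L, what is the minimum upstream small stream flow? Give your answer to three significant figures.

Set C_mix = 83: (Q·5.500 + 84.60·448.0) / (Q + 84.60) = 83
→ Q = 84.60·(448.0 − 83)/(83 − 5.500) = 398.4 L/s.

398 L/s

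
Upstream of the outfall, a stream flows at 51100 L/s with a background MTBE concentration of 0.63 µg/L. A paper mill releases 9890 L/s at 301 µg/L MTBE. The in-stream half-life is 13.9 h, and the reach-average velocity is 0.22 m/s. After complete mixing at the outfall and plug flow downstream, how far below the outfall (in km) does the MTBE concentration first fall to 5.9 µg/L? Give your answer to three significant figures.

Mass balance: C = (51100·0.6300 + 9890·301.0) / 60990 = 3009000/60990 = 49.34 µg/L.
Half-life 13.9 h → k = ln 2 / 13.9 = 0.04987 h⁻¹ = 1.197 d⁻¹.
Set 49.34·exp(−k·t) = 5.9 → t = ln(49.34/5.9)/k = 153300 s = 42.59 h.
Distance = v·t = 0.22·153300 = 33730 m = 33.73 km.

33.7 km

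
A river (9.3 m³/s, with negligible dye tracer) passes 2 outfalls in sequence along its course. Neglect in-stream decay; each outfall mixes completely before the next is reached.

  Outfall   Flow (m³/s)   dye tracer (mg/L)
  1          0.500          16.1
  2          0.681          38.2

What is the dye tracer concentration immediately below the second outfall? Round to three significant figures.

After outfall 1: Q = 9.300 + 0.5000 = 9.800 m³/s; C = (9.300·0 + 0.5000·16.10)/9.800 = 0.8214 mg/L.
After outfall 2: Q = 9.800 + 0.6810 = 10.48 m³/s; C = (9.800·0.8214 + 0.6810·38.20)/10.48 = 3.250 mg/L.

3.25 mg/L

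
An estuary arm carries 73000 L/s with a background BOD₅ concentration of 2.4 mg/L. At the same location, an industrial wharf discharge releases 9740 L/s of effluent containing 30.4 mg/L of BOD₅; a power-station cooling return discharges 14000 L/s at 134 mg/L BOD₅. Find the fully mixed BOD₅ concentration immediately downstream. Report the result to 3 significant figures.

24.3 mg/L

Mass balance: C = (73000·2.400 + 9740·30.40 + 14000·134.0) / 96740 = 2347000/96740 = 24.26 mg/L.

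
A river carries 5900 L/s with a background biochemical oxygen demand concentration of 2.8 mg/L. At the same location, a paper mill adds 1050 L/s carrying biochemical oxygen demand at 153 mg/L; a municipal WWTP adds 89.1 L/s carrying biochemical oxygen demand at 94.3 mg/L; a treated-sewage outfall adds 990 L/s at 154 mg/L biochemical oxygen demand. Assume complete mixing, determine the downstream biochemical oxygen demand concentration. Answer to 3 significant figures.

Flow-weighted average: C = (5900·2.800 + 1050·153.0 + 89.10·94.30 + 990.0·154.0) / 8029 = 338000/8029 = 42.10 mg/L.

42.1 mg/L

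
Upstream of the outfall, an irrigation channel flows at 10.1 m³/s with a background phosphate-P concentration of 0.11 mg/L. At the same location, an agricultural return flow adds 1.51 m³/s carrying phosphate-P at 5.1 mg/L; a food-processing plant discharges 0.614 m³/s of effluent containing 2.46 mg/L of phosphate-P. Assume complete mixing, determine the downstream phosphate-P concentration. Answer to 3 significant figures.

Conservation of mass: C = (10.10·0.1100 + 1.510·5.100 + 0.6140·2.460) / 12.22 = 10.32/12.22 = 0.8444 mg/L.

0.844 mg/L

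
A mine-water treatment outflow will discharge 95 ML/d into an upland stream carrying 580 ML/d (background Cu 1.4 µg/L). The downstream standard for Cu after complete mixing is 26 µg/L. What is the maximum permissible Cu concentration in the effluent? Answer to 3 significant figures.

At the limit, (Qr·Cr + Qe·Cₑ)/(Qr + Qe) = 26:
Cₑ = (675.0·26 − 580.0·1.400) / 95.00 = 176.2 µg/L.

176 µg/L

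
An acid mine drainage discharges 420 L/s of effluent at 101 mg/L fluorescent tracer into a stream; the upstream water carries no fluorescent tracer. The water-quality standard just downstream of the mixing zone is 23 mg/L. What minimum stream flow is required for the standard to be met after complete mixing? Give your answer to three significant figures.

1420 L/s

Set C_mix = 23: (Q·0 + 420.0·101.0) / (Q + 420.0) = 23
→ Q = 420.0·(101.0 − 23)/(23 − 0) = 1424 L/s.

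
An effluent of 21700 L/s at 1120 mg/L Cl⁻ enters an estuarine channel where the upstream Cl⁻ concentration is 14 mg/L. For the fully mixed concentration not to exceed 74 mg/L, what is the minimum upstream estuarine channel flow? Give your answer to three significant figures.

378000 L/s

Set C_mix = 74: (Q·14.00 + 21700·1120) / (Q + 21700) = 74
→ Q = 21700·(1120 − 74)/(74 − 14.00) = 378300 L/s.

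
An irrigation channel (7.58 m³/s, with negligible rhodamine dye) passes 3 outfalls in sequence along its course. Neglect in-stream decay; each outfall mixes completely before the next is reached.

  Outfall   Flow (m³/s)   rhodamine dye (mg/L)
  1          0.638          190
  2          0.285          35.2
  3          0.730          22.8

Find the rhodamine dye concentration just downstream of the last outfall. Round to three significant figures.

16.0 mg/L

Outfall 1: combined Q = 8.218 m³/s; C = (7.580·0 + 0.6380·190.0)/8.218 = 14.75 mg/L.
Outfall 2: combined Q = 8.503 m³/s; C = (8.218·14.75 + 0.2850·35.20)/8.503 = 15.44 mg/L.
Outfall 3: combined Q = 9.233 m³/s; C = (8.503·15.44 + 0.7300·22.80)/9.233 = 16.02 mg/L.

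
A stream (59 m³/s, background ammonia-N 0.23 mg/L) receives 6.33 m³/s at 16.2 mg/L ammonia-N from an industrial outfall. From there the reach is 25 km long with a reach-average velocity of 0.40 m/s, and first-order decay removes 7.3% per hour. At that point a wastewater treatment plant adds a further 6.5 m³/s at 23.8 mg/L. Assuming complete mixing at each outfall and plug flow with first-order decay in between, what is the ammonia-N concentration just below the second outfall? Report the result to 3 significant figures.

Flow-weighted average: C = (59.00·0.2300 + 6.330·16.20) / 65.33 = 116.1/65.33 = 1.777 mg/L; combined flow 65.33 m³/s.
Travel time t = 25·1000 / 0.40 = 62500 s = 17.36 h.
7.3%/h lost → k = −ln(1 − 0.073) = 0.07580 h⁻¹.
After decay, C = 1.777 × e^(−kt) = 1.777 × 0.2682 = 0.4767 mg/L.
At the second outfall, C = (65.33·0.4767 + 6.500·23.80) / (65.33 + 6.500) = 2.587 mg/L.

2.59 mg/L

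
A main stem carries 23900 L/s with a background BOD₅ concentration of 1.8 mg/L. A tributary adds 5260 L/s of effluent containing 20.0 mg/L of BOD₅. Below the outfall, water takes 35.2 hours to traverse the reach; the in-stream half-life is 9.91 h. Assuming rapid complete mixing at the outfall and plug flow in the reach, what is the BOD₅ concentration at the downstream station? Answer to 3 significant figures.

Mass balance: C = (23900·1.800 + 5260·20.00) / 29160 = 148200/29160 = 5.083 mg/L.
Half-life 9.91 h → k = ln 2 / 9.91 = 0.06994 h⁻¹ = 1.679 d⁻¹.
Applying C = C₀e^(−kt): 5.083 × 0.08526 = 0.4334 mg/L.

0.433 mg/L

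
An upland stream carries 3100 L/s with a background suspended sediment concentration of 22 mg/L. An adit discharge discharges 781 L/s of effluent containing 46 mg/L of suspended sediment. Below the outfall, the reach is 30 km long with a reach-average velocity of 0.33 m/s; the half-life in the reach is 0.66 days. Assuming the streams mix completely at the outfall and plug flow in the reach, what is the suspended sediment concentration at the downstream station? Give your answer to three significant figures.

Flow-weighted average: C = (3100·22.00 + 781.0·46.00) / 3881 = 104100/3881 = 26.83 mg/L.
Travel time t = 30·1000 / 0.33 = 90910 s = 25.25 h.
Half-life 0.66 d → k = ln 2 / 0.66 = 1.050 d⁻¹.
Applying C = C₀e^(−kt): 26.83 × 0.3312 = 8.886 mg/L.

8.89 mg/L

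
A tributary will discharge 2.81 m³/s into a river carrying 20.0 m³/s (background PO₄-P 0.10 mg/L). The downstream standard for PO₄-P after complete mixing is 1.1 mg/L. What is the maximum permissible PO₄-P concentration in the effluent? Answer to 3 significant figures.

8.22 mg/L

At the limit, (Qr·Cr + Qe·Cₑ)/(Qr + Qe) = 1.1:
Cₑ = (22.81·1.1 − 20.00·0.1000) / 2.810 = 8.217 mg/L.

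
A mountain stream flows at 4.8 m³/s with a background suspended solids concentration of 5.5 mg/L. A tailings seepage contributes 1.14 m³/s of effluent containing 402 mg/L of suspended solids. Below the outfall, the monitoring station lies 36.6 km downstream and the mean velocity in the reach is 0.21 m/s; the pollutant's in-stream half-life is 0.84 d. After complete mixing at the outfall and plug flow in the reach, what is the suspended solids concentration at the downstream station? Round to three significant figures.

15.4 mg/L

Mixed concentration C = ΣQC/ΣQ = (4.800·5.500 + 1.140·402.0) / 5.940 = 484.7/5.940 = 81.60 mg/L.
Travel time t = 36.6·1000 / 0.21 = 174300 s = 48.41 h.
Half-life 0.84 d → k = ln 2 / 0.84 = 0.8252 d⁻¹.
After decay, C = 81.60 × e^(−kt) = 81.60 × 0.1893 = 15.44 mg/L.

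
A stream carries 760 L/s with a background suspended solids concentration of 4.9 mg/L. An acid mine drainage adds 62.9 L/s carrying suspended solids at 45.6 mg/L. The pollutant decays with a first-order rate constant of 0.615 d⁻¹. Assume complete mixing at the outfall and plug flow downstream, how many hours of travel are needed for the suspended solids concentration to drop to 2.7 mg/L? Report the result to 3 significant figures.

42.4 h

Conservation of mass: C = (760.0·4.900 + 62.90·45.60) / 822.9 = 6592/822.9 = 8.011 mg/L.
8.011·exp(−k·t) = 2.7 → t = ln(8.011/2.7)/k = 152800 s = 42.44 h.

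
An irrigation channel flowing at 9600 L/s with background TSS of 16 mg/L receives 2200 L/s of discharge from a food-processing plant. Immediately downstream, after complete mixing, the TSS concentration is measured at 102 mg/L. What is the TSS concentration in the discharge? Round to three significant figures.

Mass balance: 9600·16.00 + 2200·Cₑ = 11800·102.0
→ Cₑ = (11800·102.0 − 9600·16.00) / 2200 = 477.3 mg/L.

477 mg/L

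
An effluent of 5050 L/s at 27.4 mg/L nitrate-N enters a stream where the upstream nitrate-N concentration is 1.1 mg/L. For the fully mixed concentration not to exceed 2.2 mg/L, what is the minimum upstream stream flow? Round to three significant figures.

Set C_mix = 2.2: (Q·1.100 + 5050·27.40) / (Q + 5050) = 2.2
→ Q = 5050·(27.40 − 2.2)/(2.2 − 1.100) = 115700 L/s.

116000 L/s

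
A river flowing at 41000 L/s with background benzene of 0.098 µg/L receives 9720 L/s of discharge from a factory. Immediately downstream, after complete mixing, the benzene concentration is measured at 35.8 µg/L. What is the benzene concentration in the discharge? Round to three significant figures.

Mass balance: 41000·0.09800 + 9720·Cₑ = 50720·35.80
→ Cₑ = (50720·35.80 − 41000·0.09800) / 9720 = 186.4 µg/L.

186 µg/L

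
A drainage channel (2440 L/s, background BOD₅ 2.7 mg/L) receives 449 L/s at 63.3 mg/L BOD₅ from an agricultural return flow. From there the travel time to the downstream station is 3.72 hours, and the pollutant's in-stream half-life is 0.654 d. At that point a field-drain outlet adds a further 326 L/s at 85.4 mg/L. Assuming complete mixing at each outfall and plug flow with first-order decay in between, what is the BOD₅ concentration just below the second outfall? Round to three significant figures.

17.9 mg/L

Flow-weighted average: C = (2440·2.700 + 449.0·63.30) / 2889 = 35010/2889 = 12.12 mg/L; combined flow 2889 L/s.
Half-life 0.654 d → k = ln 2 / 0.654 = 1.060 d⁻¹.
After decay, C = 12.12 × e^(−kt) = 12.12 × 0.8485 = 10.28 mg/L.
Second outfall: C = (2889·10.28 + 326.0·85.40)/3215 = 17.90 mg/L.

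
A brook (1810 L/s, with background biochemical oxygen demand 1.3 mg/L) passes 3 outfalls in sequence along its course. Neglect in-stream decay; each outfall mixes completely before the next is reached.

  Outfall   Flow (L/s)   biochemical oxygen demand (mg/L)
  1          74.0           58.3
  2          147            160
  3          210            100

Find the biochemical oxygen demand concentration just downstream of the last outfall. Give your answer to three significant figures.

22.8 mg/L

After outfall 1: Q = 1810 + 74.00 = 1884 L/s; C = (1810·1.300 + 74.00·58.30)/1884 = 3.539 mg/L.
After outfall 2: Q = 1884 + 147.0 = 2031 L/s; C = (1884·3.539 + 147.0·160.0)/2031 = 14.86 mg/L.
After outfall 3: Q = 2031 + 210.0 = 2241 L/s; C = (2031·14.86 + 210.0·100.0)/2241 = 22.84 mg/L.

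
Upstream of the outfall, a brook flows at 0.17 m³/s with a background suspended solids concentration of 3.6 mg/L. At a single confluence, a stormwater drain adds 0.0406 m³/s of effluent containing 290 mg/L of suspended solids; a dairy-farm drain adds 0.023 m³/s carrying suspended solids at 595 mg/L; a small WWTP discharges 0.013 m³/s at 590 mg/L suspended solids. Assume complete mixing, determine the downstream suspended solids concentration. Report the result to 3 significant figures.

Conservation of mass: C = (0.1700·3.600 + 0.04060·290.0 + 0.02300·595.0 + 0.01300·590.0) / 0.2466 = 33.74/0.2466 = 136.8 mg/L.

137 mg/L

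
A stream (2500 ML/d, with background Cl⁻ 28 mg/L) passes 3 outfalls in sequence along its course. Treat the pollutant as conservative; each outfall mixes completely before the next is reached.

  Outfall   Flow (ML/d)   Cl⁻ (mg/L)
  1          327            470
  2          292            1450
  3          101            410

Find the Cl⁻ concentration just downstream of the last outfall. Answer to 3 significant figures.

Outfall 1: combined Q = 2827 ML/d; C = (2500·28.00 + 327.0·470.0)/2827 = 79.13 mg/L.
Outfall 2: combined Q = 3119 ML/d; C = (2827·79.13 + 292.0·1450)/3119 = 207.5 mg/L.
Outfall 3: combined Q = 3220 ML/d; C = (3119·207.5 + 101.0·410.0)/3220 = 213.8 mg/L.

214 mg/L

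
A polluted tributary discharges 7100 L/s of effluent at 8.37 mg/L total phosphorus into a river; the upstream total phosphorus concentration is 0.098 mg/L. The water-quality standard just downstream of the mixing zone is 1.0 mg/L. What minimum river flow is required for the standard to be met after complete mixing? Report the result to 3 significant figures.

58000 L/s

Set C_mix = 1.0: (Q·0.09800 + 7100·8.370) / (Q + 7100) = 1.0
→ Q = 7100·(8.370 − 1.0)/(1.0 − 0.09800) = 58010 L/s.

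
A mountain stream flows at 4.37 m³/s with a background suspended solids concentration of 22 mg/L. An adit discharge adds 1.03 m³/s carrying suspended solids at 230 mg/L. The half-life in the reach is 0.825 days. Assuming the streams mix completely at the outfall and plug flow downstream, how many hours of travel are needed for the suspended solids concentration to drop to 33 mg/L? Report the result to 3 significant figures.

After mixing, C = (4.370·22.00 + 1.030·230.0) / 5.400 = 333.0/5.400 = 61.67 mg/L.
Half-life 0.825 d → k = ln 2 / 0.825 = 0.8402 d⁻¹.
61.67·exp(−k·t) = 33 → t = ln(61.67/33)/k = 64310 s = 17.86 h.

17.9 h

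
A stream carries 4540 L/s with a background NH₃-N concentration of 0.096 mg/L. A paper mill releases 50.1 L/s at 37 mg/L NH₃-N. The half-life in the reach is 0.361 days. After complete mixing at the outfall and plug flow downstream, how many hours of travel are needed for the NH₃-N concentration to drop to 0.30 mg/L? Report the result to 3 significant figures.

6.36 h

Mixed concentration C = ΣQC/ΣQ = (4540·0.09600 + 50.10·37.00) / 4590 = 2290/4590 = 0.4988 mg/L.
Half-life 0.361 d → k = ln 2 / 0.361 = 1.920 d⁻¹.
0.4988·exp(−k·t) = 0.30 → t = ln(0.4988/0.30)/k = 22880 s = 6.355 h.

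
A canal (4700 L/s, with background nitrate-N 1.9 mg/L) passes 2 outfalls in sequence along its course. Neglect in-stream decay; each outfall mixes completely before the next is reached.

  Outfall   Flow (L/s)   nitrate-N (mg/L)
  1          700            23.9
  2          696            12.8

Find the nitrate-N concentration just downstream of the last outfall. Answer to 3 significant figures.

Outfall 1: combined Q = 5400 L/s; C = (4700·1.900 + 700.0·23.90)/5400 = 4.752 mg/L.
Outfall 2: combined Q = 6096 L/s; C = (5400·4.752 + 696.0·12.80)/6096 = 5.671 mg/L.

5.67 mg/L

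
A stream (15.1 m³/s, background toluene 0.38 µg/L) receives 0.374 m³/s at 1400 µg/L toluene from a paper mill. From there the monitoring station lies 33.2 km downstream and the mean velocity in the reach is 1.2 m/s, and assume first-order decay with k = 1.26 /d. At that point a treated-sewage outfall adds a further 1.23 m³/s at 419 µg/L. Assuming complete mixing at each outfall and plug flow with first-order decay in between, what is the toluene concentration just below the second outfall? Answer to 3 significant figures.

Conservation of mass: C = (15.10·0.3800 + 0.3740·1400) / 15.47 = 529.3/15.47 = 34.21 µg/L; combined flow 15.47 m³/s.
Travel time t = 33.2·1000 / 1.2 = 27670 s = 7.685 h.
After decay, C = 34.21 × e^(−kt) = 34.21 × 0.6680 = 22.85 µg/L.
Second outfall: C = (15.47·22.85 + 1.230·419.0)/16.70 = 52.02 µg/L.

52.0 µg/L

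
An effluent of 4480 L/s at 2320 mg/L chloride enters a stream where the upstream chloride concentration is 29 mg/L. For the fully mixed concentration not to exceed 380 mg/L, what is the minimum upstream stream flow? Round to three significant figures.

Set C_mix = 380: (Q·29.00 + 4480·2320) / (Q + 4480) = 380
→ Q = 4480·(2320 − 380)/(380 − 29.00) = 24760 L/s.

24800 L/s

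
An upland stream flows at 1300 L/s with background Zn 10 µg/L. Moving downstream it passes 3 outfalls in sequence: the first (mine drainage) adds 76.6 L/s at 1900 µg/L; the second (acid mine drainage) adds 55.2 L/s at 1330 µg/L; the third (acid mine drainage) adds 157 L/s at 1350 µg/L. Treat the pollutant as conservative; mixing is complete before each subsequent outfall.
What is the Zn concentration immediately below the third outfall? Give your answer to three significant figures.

After outfall 1: Q = 1300 + 76.60 = 1377 L/s; C = (1300·10.00 + 76.60·1900)/1377 = 115.2 µg/L.
After outfall 2: Q = 1377 + 55.20 = 1432 L/s; C = (1377·115.2 + 55.20·1330)/1432 = 162.0 µg/L.
After outfall 3: Q = 1432 + 157.0 = 1589 L/s; C = (1432·162.0 + 157.0·1350)/1589 = 279.4 µg/L.

279 µg/L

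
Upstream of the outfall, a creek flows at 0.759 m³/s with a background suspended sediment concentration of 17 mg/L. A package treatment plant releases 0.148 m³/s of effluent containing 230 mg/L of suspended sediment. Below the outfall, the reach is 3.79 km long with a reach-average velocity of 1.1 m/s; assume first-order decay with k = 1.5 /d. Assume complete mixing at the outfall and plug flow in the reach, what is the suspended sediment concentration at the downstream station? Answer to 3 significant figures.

48.8 mg/L

Mixed concentration C = ΣQC/ΣQ = (0.7590·17.00 + 0.1480·230.0) / 0.9070 = 46.94/0.9070 = 51.76 mg/L.
Travel time t = 3.79·1000 / 1.1 = 3445 s = 0.9571 h.
Applying C = C₀e^(−kt): 51.76 × 0.9419 = 48.75 mg/L.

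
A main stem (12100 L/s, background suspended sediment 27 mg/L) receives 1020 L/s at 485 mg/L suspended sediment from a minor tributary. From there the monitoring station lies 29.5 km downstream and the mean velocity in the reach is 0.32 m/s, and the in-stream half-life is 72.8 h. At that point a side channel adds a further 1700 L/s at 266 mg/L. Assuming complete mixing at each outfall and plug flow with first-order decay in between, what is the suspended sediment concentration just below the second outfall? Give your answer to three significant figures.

73.9 mg/L

Mixed concentration C = ΣQC/ΣQ = (12100·27.00 + 1020·485.0) / 13120 = 821400/13120 = 62.61 mg/L; combined flow 13120 L/s.
Travel time t = 29.5·1000 / 0.32 = 92190 s = 25.61 h.
Half-life 72.8 h → k = ln 2 / 72.8 = 0.009521 h⁻¹ = 0.2285 d⁻¹.
First-order decay: C = 62.61·exp(−k·t) = 62.61·0.7836 = 49.06 mg/L.
At the second outfall, C = (13120·49.06 + 1700·266.0) / (13120 + 1700) = 73.95 mg/L.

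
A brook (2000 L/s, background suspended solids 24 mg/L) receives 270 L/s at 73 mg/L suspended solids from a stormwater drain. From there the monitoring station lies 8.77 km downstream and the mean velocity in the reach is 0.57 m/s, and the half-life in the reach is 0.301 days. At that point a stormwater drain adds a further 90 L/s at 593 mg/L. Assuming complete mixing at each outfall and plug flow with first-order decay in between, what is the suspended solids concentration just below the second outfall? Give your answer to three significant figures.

41.7 mg/L

Conservation of mass: C = (2000·24.00 + 270.0·73.00) / 2270 = 67710/2270 = 29.83 mg/L; combined flow 2270 L/s.
Travel time t = 8.77·1000 / 0.57 = 15390 s = 4.274 h.
Half-life 0.301 d → k = ln 2 / 0.301 = 2.303 d⁻¹.
Applying C = C₀e^(−kt): 29.83 × 0.6636 = 19.79 mg/L.
Second outfall: C = (2270·19.79 + 90.00·593.0)/2360 = 41.65 mg/L.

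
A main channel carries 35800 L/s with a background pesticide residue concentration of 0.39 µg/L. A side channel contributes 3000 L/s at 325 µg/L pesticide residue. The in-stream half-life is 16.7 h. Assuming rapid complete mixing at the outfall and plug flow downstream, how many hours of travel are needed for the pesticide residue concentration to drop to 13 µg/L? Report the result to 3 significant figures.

Mixed concentration C = ΣQC/ΣQ = (35800·0.3900 + 3000·325.0) / 38800 = 989000/38800 = 25.49 µg/L.
Half-life 16.7 h → k = ln 2 / 16.7 = 0.04151 h⁻¹ = 0.9961 d⁻¹.
25.49·exp(−k·t) = 13 → t = ln(25.49/13)/k = 58400 s = 16.22 h.

16.2 h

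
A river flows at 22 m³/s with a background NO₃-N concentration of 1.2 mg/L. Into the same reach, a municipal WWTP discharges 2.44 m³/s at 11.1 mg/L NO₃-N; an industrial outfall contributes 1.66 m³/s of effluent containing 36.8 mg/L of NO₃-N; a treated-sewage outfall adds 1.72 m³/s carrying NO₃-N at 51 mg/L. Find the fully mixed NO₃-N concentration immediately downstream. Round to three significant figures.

After mixing, C = (22.00·1.200 + 2.440·11.10 + 1.660·36.80 + 1.720·51.00) / 27.82 = 202.3/27.82 = 7.271 mg/L.

7.27 mg/L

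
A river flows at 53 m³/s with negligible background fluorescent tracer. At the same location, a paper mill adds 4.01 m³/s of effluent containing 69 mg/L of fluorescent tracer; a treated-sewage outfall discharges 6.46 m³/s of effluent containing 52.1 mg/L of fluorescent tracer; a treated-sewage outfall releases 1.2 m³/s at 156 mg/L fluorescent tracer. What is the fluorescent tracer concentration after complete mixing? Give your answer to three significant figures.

12.4 mg/L

After mixing, C = (53.00·0 + 4.010·69.00 + 6.460·52.10 + 1.200·156.0) / 64.67 = 800.5/64.67 = 12.38 mg/L.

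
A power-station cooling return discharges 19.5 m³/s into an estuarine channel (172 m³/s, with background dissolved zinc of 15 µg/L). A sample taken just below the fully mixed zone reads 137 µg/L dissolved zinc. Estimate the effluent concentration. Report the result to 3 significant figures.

1210 µg/L

Mass balance: 172.0·15.00 + 19.50·Cₑ = 191.5·137.0
→ Cₑ = (191.5·137.0 − 172.0·15.00) / 19.50 = 1213 µg/L.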